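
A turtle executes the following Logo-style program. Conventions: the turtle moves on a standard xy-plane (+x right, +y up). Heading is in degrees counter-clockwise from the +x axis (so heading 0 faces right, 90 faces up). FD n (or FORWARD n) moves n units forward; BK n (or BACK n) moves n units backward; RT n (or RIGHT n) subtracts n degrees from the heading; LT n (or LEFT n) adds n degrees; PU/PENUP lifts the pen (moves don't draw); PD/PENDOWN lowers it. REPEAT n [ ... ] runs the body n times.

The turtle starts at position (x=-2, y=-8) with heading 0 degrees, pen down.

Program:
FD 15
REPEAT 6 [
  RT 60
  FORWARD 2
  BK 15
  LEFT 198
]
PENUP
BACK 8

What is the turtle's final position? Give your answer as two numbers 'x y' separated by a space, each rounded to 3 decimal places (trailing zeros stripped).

Executing turtle program step by step:
Start: pos=(-2,-8), heading=0, pen down
FD 15: (-2,-8) -> (13,-8) [heading=0, draw]
REPEAT 6 [
  -- iteration 1/6 --
  RT 60: heading 0 -> 300
  FD 2: (13,-8) -> (14,-9.732) [heading=300, draw]
  BK 15: (14,-9.732) -> (6.5,3.258) [heading=300, draw]
  LT 198: heading 300 -> 138
  -- iteration 2/6 --
  RT 60: heading 138 -> 78
  FD 2: (6.5,3.258) -> (6.916,5.215) [heading=78, draw]
  BK 15: (6.916,5.215) -> (3.797,-9.458) [heading=78, draw]
  LT 198: heading 78 -> 276
  -- iteration 3/6 --
  RT 60: heading 276 -> 216
  FD 2: (3.797,-9.458) -> (2.179,-10.633) [heading=216, draw]
  BK 15: (2.179,-10.633) -> (14.314,-1.816) [heading=216, draw]
  LT 198: heading 216 -> 54
  -- iteration 4/6 --
  RT 60: heading 54 -> 354
  FD 2: (14.314,-1.816) -> (16.303,-2.025) [heading=354, draw]
  BK 15: (16.303,-2.025) -> (1.386,-0.458) [heading=354, draw]
  LT 198: heading 354 -> 192
  -- iteration 5/6 --
  RT 60: heading 192 -> 132
  FD 2: (1.386,-0.458) -> (0.047,1.029) [heading=132, draw]
  BK 15: (0.047,1.029) -> (10.084,-10.118) [heading=132, draw]
  LT 198: heading 132 -> 330
  -- iteration 6/6 --
  RT 60: heading 330 -> 270
  FD 2: (10.084,-10.118) -> (10.084,-12.118) [heading=270, draw]
  BK 15: (10.084,-12.118) -> (10.084,2.882) [heading=270, draw]
  LT 198: heading 270 -> 108
]
PU: pen up
BK 8: (10.084,2.882) -> (12.556,-4.727) [heading=108, move]
Final: pos=(12.556,-4.727), heading=108, 13 segment(s) drawn

Answer: 12.556 -4.727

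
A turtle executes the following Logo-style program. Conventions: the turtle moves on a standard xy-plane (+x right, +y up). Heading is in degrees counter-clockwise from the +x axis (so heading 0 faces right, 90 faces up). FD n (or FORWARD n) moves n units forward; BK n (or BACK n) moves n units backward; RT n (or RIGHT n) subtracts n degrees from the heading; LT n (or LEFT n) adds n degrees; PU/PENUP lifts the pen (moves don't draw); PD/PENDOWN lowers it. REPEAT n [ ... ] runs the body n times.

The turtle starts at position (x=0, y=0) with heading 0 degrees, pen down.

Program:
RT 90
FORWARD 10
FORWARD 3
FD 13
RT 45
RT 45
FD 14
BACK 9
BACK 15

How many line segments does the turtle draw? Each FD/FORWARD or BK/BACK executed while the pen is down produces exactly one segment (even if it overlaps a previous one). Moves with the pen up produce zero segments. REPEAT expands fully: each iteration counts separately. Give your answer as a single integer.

Answer: 6

Derivation:
Executing turtle program step by step:
Start: pos=(0,0), heading=0, pen down
RT 90: heading 0 -> 270
FD 10: (0,0) -> (0,-10) [heading=270, draw]
FD 3: (0,-10) -> (0,-13) [heading=270, draw]
FD 13: (0,-13) -> (0,-26) [heading=270, draw]
RT 45: heading 270 -> 225
RT 45: heading 225 -> 180
FD 14: (0,-26) -> (-14,-26) [heading=180, draw]
BK 9: (-14,-26) -> (-5,-26) [heading=180, draw]
BK 15: (-5,-26) -> (10,-26) [heading=180, draw]
Final: pos=(10,-26), heading=180, 6 segment(s) drawn
Segments drawn: 6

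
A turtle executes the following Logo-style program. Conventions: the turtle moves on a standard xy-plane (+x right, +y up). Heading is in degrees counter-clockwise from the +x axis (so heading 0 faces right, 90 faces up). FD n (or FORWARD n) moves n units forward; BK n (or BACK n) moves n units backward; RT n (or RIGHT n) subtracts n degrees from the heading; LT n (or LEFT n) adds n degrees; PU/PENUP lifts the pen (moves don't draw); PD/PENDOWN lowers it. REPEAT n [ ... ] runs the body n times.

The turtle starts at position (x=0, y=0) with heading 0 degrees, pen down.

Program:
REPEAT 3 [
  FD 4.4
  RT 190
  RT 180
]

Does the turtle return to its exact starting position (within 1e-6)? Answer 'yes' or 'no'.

Executing turtle program step by step:
Start: pos=(0,0), heading=0, pen down
REPEAT 3 [
  -- iteration 1/3 --
  FD 4.4: (0,0) -> (4.4,0) [heading=0, draw]
  RT 190: heading 0 -> 170
  RT 180: heading 170 -> 350
  -- iteration 2/3 --
  FD 4.4: (4.4,0) -> (8.733,-0.764) [heading=350, draw]
  RT 190: heading 350 -> 160
  RT 180: heading 160 -> 340
  -- iteration 3/3 --
  FD 4.4: (8.733,-0.764) -> (12.868,-2.269) [heading=340, draw]
  RT 190: heading 340 -> 150
  RT 180: heading 150 -> 330
]
Final: pos=(12.868,-2.269), heading=330, 3 segment(s) drawn

Start position: (0, 0)
Final position: (12.868, -2.269)
Distance = 13.066; >= 1e-6 -> NOT closed

Answer: no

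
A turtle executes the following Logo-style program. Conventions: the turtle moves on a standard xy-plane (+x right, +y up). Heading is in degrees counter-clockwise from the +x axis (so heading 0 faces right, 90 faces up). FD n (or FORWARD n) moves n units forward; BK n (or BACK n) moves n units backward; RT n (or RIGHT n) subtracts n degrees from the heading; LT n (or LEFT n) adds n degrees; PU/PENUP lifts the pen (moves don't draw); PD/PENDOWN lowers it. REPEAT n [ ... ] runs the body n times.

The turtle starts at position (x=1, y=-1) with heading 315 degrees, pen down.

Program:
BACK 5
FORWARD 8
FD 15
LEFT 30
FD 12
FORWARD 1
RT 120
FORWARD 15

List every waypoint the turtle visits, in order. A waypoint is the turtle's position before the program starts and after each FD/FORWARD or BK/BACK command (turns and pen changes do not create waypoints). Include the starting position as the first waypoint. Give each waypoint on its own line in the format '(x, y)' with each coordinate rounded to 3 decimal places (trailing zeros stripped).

Executing turtle program step by step:
Start: pos=(1,-1), heading=315, pen down
BK 5: (1,-1) -> (-2.536,2.536) [heading=315, draw]
FD 8: (-2.536,2.536) -> (3.121,-3.121) [heading=315, draw]
FD 15: (3.121,-3.121) -> (13.728,-13.728) [heading=315, draw]
LT 30: heading 315 -> 345
FD 12: (13.728,-13.728) -> (25.319,-16.834) [heading=345, draw]
FD 1: (25.319,-16.834) -> (26.285,-17.093) [heading=345, draw]
RT 120: heading 345 -> 225
FD 15: (26.285,-17.093) -> (15.678,-27.699) [heading=225, draw]
Final: pos=(15.678,-27.699), heading=225, 6 segment(s) drawn
Waypoints (7 total):
(1, -1)
(-2.536, 2.536)
(3.121, -3.121)
(13.728, -13.728)
(25.319, -16.834)
(26.285, -17.093)
(15.678, -27.699)

Answer: (1, -1)
(-2.536, 2.536)
(3.121, -3.121)
(13.728, -13.728)
(25.319, -16.834)
(26.285, -17.093)
(15.678, -27.699)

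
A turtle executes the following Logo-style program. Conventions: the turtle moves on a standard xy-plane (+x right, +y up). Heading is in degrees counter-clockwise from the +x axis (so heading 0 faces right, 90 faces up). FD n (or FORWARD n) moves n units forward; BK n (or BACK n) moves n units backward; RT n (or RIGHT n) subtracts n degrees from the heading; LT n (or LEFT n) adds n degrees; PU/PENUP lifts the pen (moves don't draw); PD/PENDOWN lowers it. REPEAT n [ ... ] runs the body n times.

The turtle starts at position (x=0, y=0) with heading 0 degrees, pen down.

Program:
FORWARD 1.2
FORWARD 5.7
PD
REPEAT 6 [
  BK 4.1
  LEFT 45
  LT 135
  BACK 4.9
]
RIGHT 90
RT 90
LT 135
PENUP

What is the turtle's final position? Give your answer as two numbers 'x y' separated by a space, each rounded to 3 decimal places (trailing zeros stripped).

Executing turtle program step by step:
Start: pos=(0,0), heading=0, pen down
FD 1.2: (0,0) -> (1.2,0) [heading=0, draw]
FD 5.7: (1.2,0) -> (6.9,0) [heading=0, draw]
PD: pen down
REPEAT 6 [
  -- iteration 1/6 --
  BK 4.1: (6.9,0) -> (2.8,0) [heading=0, draw]
  LT 45: heading 0 -> 45
  LT 135: heading 45 -> 180
  BK 4.9: (2.8,0) -> (7.7,0) [heading=180, draw]
  -- iteration 2/6 --
  BK 4.1: (7.7,0) -> (11.8,0) [heading=180, draw]
  LT 45: heading 180 -> 225
  LT 135: heading 225 -> 0
  BK 4.9: (11.8,0) -> (6.9,0) [heading=0, draw]
  -- iteration 3/6 --
  BK 4.1: (6.9,0) -> (2.8,0) [heading=0, draw]
  LT 45: heading 0 -> 45
  LT 135: heading 45 -> 180
  BK 4.9: (2.8,0) -> (7.7,0) [heading=180, draw]
  -- iteration 4/6 --
  BK 4.1: (7.7,0) -> (11.8,0) [heading=180, draw]
  LT 45: heading 180 -> 225
  LT 135: heading 225 -> 0
  BK 4.9: (11.8,0) -> (6.9,0) [heading=0, draw]
  -- iteration 5/6 --
  BK 4.1: (6.9,0) -> (2.8,0) [heading=0, draw]
  LT 45: heading 0 -> 45
  LT 135: heading 45 -> 180
  BK 4.9: (2.8,0) -> (7.7,0) [heading=180, draw]
  -- iteration 6/6 --
  BK 4.1: (7.7,0) -> (11.8,0) [heading=180, draw]
  LT 45: heading 180 -> 225
  LT 135: heading 225 -> 0
  BK 4.9: (11.8,0) -> (6.9,0) [heading=0, draw]
]
RT 90: heading 0 -> 270
RT 90: heading 270 -> 180
LT 135: heading 180 -> 315
PU: pen up
Final: pos=(6.9,0), heading=315, 14 segment(s) drawn

Answer: 6.9 0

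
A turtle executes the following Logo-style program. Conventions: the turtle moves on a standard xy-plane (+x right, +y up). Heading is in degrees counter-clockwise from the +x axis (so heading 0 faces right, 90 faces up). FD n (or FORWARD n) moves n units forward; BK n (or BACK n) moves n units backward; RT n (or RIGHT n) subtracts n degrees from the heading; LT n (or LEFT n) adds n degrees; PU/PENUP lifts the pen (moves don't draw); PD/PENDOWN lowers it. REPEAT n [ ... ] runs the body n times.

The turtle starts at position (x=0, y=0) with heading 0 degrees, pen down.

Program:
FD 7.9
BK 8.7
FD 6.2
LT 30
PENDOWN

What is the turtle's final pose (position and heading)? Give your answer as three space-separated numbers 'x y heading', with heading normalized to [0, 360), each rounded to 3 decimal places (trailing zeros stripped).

Executing turtle program step by step:
Start: pos=(0,0), heading=0, pen down
FD 7.9: (0,0) -> (7.9,0) [heading=0, draw]
BK 8.7: (7.9,0) -> (-0.8,0) [heading=0, draw]
FD 6.2: (-0.8,0) -> (5.4,0) [heading=0, draw]
LT 30: heading 0 -> 30
PD: pen down
Final: pos=(5.4,0), heading=30, 3 segment(s) drawn

Answer: 5.4 0 30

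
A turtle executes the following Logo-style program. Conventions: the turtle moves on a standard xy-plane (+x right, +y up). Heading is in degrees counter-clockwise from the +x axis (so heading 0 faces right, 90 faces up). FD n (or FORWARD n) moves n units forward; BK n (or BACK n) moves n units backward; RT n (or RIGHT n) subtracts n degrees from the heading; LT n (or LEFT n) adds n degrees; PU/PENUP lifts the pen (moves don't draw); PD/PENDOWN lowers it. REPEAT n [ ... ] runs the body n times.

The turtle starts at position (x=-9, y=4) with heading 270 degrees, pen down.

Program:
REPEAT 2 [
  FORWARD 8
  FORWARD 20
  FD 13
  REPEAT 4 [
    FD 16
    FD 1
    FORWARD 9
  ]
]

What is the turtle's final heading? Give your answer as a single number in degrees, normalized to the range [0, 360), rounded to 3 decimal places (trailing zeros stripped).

Executing turtle program step by step:
Start: pos=(-9,4), heading=270, pen down
REPEAT 2 [
  -- iteration 1/2 --
  FD 8: (-9,4) -> (-9,-4) [heading=270, draw]
  FD 20: (-9,-4) -> (-9,-24) [heading=270, draw]
  FD 13: (-9,-24) -> (-9,-37) [heading=270, draw]
  REPEAT 4 [
    -- iteration 1/4 --
    FD 16: (-9,-37) -> (-9,-53) [heading=270, draw]
    FD 1: (-9,-53) -> (-9,-54) [heading=270, draw]
    FD 9: (-9,-54) -> (-9,-63) [heading=270, draw]
    -- iteration 2/4 --
    FD 16: (-9,-63) -> (-9,-79) [heading=270, draw]
    FD 1: (-9,-79) -> (-9,-80) [heading=270, draw]
    FD 9: (-9,-80) -> (-9,-89) [heading=270, draw]
    -- iteration 3/4 --
    FD 16: (-9,-89) -> (-9,-105) [heading=270, draw]
    FD 1: (-9,-105) -> (-9,-106) [heading=270, draw]
    FD 9: (-9,-106) -> (-9,-115) [heading=270, draw]
    -- iteration 4/4 --
    FD 16: (-9,-115) -> (-9,-131) [heading=270, draw]
    FD 1: (-9,-131) -> (-9,-132) [heading=270, draw]
    FD 9: (-9,-132) -> (-9,-141) [heading=270, draw]
  ]
  -- iteration 2/2 --
  FD 8: (-9,-141) -> (-9,-149) [heading=270, draw]
  FD 20: (-9,-149) -> (-9,-169) [heading=270, draw]
  FD 13: (-9,-169) -> (-9,-182) [heading=270, draw]
  REPEAT 4 [
    -- iteration 1/4 --
    FD 16: (-9,-182) -> (-9,-198) [heading=270, draw]
    FD 1: (-9,-198) -> (-9,-199) [heading=270, draw]
    FD 9: (-9,-199) -> (-9,-208) [heading=270, draw]
    -- iteration 2/4 --
    FD 16: (-9,-208) -> (-9,-224) [heading=270, draw]
    FD 1: (-9,-224) -> (-9,-225) [heading=270, draw]
    FD 9: (-9,-225) -> (-9,-234) [heading=270, draw]
    -- iteration 3/4 --
    FD 16: (-9,-234) -> (-9,-250) [heading=270, draw]
    FD 1: (-9,-250) -> (-9,-251) [heading=270, draw]
    FD 9: (-9,-251) -> (-9,-260) [heading=270, draw]
    -- iteration 4/4 --
    FD 16: (-9,-260) -> (-9,-276) [heading=270, draw]
    FD 1: (-9,-276) -> (-9,-277) [heading=270, draw]
    FD 9: (-9,-277) -> (-9,-286) [heading=270, draw]
  ]
]
Final: pos=(-9,-286), heading=270, 30 segment(s) drawn

Answer: 270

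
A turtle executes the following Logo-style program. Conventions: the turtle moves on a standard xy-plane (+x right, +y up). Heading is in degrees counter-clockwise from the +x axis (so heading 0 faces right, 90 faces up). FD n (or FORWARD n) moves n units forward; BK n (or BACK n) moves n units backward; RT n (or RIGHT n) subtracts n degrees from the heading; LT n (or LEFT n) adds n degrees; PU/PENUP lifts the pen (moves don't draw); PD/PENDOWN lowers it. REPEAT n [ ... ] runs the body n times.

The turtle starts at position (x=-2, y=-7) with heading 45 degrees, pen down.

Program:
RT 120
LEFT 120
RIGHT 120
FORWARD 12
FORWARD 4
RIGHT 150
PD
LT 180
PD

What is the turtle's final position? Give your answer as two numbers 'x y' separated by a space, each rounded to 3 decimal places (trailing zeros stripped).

Answer: 2.141 -22.455

Derivation:
Executing turtle program step by step:
Start: pos=(-2,-7), heading=45, pen down
RT 120: heading 45 -> 285
LT 120: heading 285 -> 45
RT 120: heading 45 -> 285
FD 12: (-2,-7) -> (1.106,-18.591) [heading=285, draw]
FD 4: (1.106,-18.591) -> (2.141,-22.455) [heading=285, draw]
RT 150: heading 285 -> 135
PD: pen down
LT 180: heading 135 -> 315
PD: pen down
Final: pos=(2.141,-22.455), heading=315, 2 segment(s) drawn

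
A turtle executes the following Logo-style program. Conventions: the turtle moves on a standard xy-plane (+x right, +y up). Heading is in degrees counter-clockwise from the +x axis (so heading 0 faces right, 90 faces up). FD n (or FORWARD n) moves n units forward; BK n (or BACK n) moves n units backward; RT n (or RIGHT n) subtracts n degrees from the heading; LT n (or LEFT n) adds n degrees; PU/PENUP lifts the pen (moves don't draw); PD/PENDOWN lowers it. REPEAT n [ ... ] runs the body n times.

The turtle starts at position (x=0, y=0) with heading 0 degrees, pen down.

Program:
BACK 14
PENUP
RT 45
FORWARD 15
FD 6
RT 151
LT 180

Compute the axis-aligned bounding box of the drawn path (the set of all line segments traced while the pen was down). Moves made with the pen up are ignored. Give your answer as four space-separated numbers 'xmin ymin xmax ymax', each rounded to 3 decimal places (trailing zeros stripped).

Executing turtle program step by step:
Start: pos=(0,0), heading=0, pen down
BK 14: (0,0) -> (-14,0) [heading=0, draw]
PU: pen up
RT 45: heading 0 -> 315
FD 15: (-14,0) -> (-3.393,-10.607) [heading=315, move]
FD 6: (-3.393,-10.607) -> (0.849,-14.849) [heading=315, move]
RT 151: heading 315 -> 164
LT 180: heading 164 -> 344
Final: pos=(0.849,-14.849), heading=344, 1 segment(s) drawn

Segment endpoints: x in {-14, 0}, y in {0}
xmin=-14, ymin=0, xmax=0, ymax=0

Answer: -14 0 0 0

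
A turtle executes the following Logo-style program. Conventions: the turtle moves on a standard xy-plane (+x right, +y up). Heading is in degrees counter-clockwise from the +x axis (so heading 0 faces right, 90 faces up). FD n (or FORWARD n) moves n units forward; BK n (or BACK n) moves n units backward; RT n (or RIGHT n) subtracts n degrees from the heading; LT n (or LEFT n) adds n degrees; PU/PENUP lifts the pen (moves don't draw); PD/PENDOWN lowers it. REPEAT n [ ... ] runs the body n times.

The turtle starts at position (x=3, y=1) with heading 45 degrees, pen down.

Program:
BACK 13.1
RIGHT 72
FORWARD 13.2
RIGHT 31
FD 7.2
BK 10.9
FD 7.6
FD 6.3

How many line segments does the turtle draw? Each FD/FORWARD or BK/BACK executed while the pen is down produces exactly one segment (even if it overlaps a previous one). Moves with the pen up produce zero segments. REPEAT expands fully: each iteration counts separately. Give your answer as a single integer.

Answer: 6

Derivation:
Executing turtle program step by step:
Start: pos=(3,1), heading=45, pen down
BK 13.1: (3,1) -> (-6.263,-8.263) [heading=45, draw]
RT 72: heading 45 -> 333
FD 13.2: (-6.263,-8.263) -> (5.498,-14.256) [heading=333, draw]
RT 31: heading 333 -> 302
FD 7.2: (5.498,-14.256) -> (9.314,-20.362) [heading=302, draw]
BK 10.9: (9.314,-20.362) -> (3.537,-11.118) [heading=302, draw]
FD 7.6: (3.537,-11.118) -> (7.565,-17.563) [heading=302, draw]
FD 6.3: (7.565,-17.563) -> (10.903,-22.906) [heading=302, draw]
Final: pos=(10.903,-22.906), heading=302, 6 segment(s) drawn
Segments drawn: 6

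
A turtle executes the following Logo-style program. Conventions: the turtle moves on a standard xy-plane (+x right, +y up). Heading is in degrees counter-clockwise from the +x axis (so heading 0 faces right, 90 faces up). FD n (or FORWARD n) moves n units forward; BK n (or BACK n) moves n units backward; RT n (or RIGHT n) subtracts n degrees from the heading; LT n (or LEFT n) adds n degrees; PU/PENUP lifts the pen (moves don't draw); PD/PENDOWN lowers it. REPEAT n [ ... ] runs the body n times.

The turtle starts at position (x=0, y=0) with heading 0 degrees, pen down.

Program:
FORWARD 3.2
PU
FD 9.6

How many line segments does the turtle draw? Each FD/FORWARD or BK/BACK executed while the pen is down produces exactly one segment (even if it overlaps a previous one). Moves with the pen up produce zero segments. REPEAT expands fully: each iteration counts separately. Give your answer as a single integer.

Answer: 1

Derivation:
Executing turtle program step by step:
Start: pos=(0,0), heading=0, pen down
FD 3.2: (0,0) -> (3.2,0) [heading=0, draw]
PU: pen up
FD 9.6: (3.2,0) -> (12.8,0) [heading=0, move]
Final: pos=(12.8,0), heading=0, 1 segment(s) drawn
Segments drawn: 1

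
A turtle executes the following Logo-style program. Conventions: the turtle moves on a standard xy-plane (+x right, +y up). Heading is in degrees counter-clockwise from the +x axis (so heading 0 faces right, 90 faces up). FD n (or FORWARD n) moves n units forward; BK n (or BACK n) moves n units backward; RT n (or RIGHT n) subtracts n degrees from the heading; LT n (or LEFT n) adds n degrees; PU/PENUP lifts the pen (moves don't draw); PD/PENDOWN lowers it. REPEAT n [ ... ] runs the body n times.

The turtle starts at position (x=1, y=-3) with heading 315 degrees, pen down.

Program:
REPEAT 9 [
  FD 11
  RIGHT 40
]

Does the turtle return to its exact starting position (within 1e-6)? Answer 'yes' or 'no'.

Answer: yes

Derivation:
Executing turtle program step by step:
Start: pos=(1,-3), heading=315, pen down
REPEAT 9 [
  -- iteration 1/9 --
  FD 11: (1,-3) -> (8.778,-10.778) [heading=315, draw]
  RT 40: heading 315 -> 275
  -- iteration 2/9 --
  FD 11: (8.778,-10.778) -> (9.737,-21.736) [heading=275, draw]
  RT 40: heading 275 -> 235
  -- iteration 3/9 --
  FD 11: (9.737,-21.736) -> (3.428,-30.747) [heading=235, draw]
  RT 40: heading 235 -> 195
  -- iteration 4/9 --
  FD 11: (3.428,-30.747) -> (-7.198,-33.594) [heading=195, draw]
  RT 40: heading 195 -> 155
  -- iteration 5/9 --
  FD 11: (-7.198,-33.594) -> (-17.167,-28.945) [heading=155, draw]
  RT 40: heading 155 -> 115
  -- iteration 6/9 --
  FD 11: (-17.167,-28.945) -> (-21.816,-18.976) [heading=115, draw]
  RT 40: heading 115 -> 75
  -- iteration 7/9 --
  FD 11: (-21.816,-18.976) -> (-18.969,-8.351) [heading=75, draw]
  RT 40: heading 75 -> 35
  -- iteration 8/9 --
  FD 11: (-18.969,-8.351) -> (-9.958,-2.041) [heading=35, draw]
  RT 40: heading 35 -> 355
  -- iteration 9/9 --
  FD 11: (-9.958,-2.041) -> (1,-3) [heading=355, draw]
  RT 40: heading 355 -> 315
]
Final: pos=(1,-3), heading=315, 9 segment(s) drawn

Start position: (1, -3)
Final position: (1, -3)
Distance = 0; < 1e-6 -> CLOSED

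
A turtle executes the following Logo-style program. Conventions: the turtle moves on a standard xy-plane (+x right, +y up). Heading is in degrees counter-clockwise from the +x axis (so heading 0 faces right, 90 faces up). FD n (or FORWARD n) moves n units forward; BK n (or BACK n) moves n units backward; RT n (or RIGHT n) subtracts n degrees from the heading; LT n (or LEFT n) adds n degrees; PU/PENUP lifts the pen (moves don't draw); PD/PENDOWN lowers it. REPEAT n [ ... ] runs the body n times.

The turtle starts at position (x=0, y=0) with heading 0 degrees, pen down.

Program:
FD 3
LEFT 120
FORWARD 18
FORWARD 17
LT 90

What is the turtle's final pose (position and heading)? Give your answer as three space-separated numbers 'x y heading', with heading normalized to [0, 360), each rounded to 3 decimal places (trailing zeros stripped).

Executing turtle program step by step:
Start: pos=(0,0), heading=0, pen down
FD 3: (0,0) -> (3,0) [heading=0, draw]
LT 120: heading 0 -> 120
FD 18: (3,0) -> (-6,15.588) [heading=120, draw]
FD 17: (-6,15.588) -> (-14.5,30.311) [heading=120, draw]
LT 90: heading 120 -> 210
Final: pos=(-14.5,30.311), heading=210, 3 segment(s) drawn

Answer: -14.5 30.311 210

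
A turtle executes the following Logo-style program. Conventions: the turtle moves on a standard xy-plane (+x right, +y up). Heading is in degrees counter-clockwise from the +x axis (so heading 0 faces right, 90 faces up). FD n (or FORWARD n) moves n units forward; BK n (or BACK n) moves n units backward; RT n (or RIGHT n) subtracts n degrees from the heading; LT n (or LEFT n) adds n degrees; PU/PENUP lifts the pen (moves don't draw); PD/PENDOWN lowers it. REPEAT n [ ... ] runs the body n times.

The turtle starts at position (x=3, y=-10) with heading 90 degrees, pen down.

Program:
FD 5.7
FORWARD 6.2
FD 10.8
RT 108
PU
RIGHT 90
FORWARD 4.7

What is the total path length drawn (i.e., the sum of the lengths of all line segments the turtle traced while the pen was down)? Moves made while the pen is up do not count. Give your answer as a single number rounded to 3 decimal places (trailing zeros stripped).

Answer: 22.7

Derivation:
Executing turtle program step by step:
Start: pos=(3,-10), heading=90, pen down
FD 5.7: (3,-10) -> (3,-4.3) [heading=90, draw]
FD 6.2: (3,-4.3) -> (3,1.9) [heading=90, draw]
FD 10.8: (3,1.9) -> (3,12.7) [heading=90, draw]
RT 108: heading 90 -> 342
PU: pen up
RT 90: heading 342 -> 252
FD 4.7: (3,12.7) -> (1.548,8.23) [heading=252, move]
Final: pos=(1.548,8.23), heading=252, 3 segment(s) drawn

Segment lengths:
  seg 1: (3,-10) -> (3,-4.3), length = 5.7
  seg 2: (3,-4.3) -> (3,1.9), length = 6.2
  seg 3: (3,1.9) -> (3,12.7), length = 10.8
Total = 22.7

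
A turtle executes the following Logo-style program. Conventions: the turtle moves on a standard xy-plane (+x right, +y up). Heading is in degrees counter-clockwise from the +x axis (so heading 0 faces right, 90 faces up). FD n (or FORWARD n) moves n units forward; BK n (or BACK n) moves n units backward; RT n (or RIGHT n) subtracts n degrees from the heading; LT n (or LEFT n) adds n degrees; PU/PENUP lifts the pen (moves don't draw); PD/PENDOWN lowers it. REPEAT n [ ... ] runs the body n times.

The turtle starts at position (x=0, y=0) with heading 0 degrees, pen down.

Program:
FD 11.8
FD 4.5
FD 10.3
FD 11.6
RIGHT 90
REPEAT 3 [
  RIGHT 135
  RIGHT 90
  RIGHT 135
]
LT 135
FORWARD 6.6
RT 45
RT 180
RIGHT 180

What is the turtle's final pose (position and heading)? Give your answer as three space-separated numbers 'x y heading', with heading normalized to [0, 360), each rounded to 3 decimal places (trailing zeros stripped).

Executing turtle program step by step:
Start: pos=(0,0), heading=0, pen down
FD 11.8: (0,0) -> (11.8,0) [heading=0, draw]
FD 4.5: (11.8,0) -> (16.3,0) [heading=0, draw]
FD 10.3: (16.3,0) -> (26.6,0) [heading=0, draw]
FD 11.6: (26.6,0) -> (38.2,0) [heading=0, draw]
RT 90: heading 0 -> 270
REPEAT 3 [
  -- iteration 1/3 --
  RT 135: heading 270 -> 135
  RT 90: heading 135 -> 45
  RT 135: heading 45 -> 270
  -- iteration 2/3 --
  RT 135: heading 270 -> 135
  RT 90: heading 135 -> 45
  RT 135: heading 45 -> 270
  -- iteration 3/3 --
  RT 135: heading 270 -> 135
  RT 90: heading 135 -> 45
  RT 135: heading 45 -> 270
]
LT 135: heading 270 -> 45
FD 6.6: (38.2,0) -> (42.867,4.667) [heading=45, draw]
RT 45: heading 45 -> 0
RT 180: heading 0 -> 180
RT 180: heading 180 -> 0
Final: pos=(42.867,4.667), heading=0, 5 segment(s) drawn

Answer: 42.867 4.667 0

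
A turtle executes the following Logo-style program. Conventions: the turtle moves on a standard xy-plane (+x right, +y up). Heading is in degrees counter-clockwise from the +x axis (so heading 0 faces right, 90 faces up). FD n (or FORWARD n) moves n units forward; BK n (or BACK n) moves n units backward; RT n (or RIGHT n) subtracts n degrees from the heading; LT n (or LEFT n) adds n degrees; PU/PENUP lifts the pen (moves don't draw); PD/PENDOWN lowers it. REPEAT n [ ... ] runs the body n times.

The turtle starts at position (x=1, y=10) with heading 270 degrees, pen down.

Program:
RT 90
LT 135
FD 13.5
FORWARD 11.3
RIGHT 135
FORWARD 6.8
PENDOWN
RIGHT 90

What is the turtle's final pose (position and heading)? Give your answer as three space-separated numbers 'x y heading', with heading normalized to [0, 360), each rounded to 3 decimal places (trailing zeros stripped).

Answer: 11.736 -7.536 90

Derivation:
Executing turtle program step by step:
Start: pos=(1,10), heading=270, pen down
RT 90: heading 270 -> 180
LT 135: heading 180 -> 315
FD 13.5: (1,10) -> (10.546,0.454) [heading=315, draw]
FD 11.3: (10.546,0.454) -> (18.536,-7.536) [heading=315, draw]
RT 135: heading 315 -> 180
FD 6.8: (18.536,-7.536) -> (11.736,-7.536) [heading=180, draw]
PD: pen down
RT 90: heading 180 -> 90
Final: pos=(11.736,-7.536), heading=90, 3 segment(s) drawn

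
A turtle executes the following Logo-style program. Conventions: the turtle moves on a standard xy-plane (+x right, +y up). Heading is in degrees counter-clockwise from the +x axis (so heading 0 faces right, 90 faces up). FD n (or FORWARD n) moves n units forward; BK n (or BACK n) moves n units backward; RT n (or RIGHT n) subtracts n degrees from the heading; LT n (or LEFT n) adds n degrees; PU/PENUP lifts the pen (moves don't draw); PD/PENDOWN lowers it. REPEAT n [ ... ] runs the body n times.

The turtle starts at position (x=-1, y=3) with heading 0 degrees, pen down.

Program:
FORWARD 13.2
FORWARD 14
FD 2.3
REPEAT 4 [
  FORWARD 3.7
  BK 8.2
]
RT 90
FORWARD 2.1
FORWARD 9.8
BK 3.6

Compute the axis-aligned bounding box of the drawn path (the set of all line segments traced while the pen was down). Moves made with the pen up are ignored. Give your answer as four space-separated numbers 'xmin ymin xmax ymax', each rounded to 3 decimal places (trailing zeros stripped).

Answer: -1 -8.9 32.2 3

Derivation:
Executing turtle program step by step:
Start: pos=(-1,3), heading=0, pen down
FD 13.2: (-1,3) -> (12.2,3) [heading=0, draw]
FD 14: (12.2,3) -> (26.2,3) [heading=0, draw]
FD 2.3: (26.2,3) -> (28.5,3) [heading=0, draw]
REPEAT 4 [
  -- iteration 1/4 --
  FD 3.7: (28.5,3) -> (32.2,3) [heading=0, draw]
  BK 8.2: (32.2,3) -> (24,3) [heading=0, draw]
  -- iteration 2/4 --
  FD 3.7: (24,3) -> (27.7,3) [heading=0, draw]
  BK 8.2: (27.7,3) -> (19.5,3) [heading=0, draw]
  -- iteration 3/4 --
  FD 3.7: (19.5,3) -> (23.2,3) [heading=0, draw]
  BK 8.2: (23.2,3) -> (15,3) [heading=0, draw]
  -- iteration 4/4 --
  FD 3.7: (15,3) -> (18.7,3) [heading=0, draw]
  BK 8.2: (18.7,3) -> (10.5,3) [heading=0, draw]
]
RT 90: heading 0 -> 270
FD 2.1: (10.5,3) -> (10.5,0.9) [heading=270, draw]
FD 9.8: (10.5,0.9) -> (10.5,-8.9) [heading=270, draw]
BK 3.6: (10.5,-8.9) -> (10.5,-5.3) [heading=270, draw]
Final: pos=(10.5,-5.3), heading=270, 14 segment(s) drawn

Segment endpoints: x in {-1, 10.5, 12.2, 15, 18.7, 19.5, 23.2, 24, 26.2, 27.7, 28.5, 32.2}, y in {-8.9, -5.3, 0.9, 3}
xmin=-1, ymin=-8.9, xmax=32.2, ymax=3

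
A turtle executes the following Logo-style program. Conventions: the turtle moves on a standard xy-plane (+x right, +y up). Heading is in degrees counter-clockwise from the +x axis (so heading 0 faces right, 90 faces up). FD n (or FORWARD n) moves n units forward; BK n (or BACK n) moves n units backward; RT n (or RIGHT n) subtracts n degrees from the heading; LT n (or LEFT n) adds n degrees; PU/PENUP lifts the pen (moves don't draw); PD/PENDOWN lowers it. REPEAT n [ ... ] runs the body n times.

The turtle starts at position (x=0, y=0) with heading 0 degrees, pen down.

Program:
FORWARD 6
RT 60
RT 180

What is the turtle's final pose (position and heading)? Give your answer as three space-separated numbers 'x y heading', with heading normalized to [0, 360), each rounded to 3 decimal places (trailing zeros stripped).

Answer: 6 0 120

Derivation:
Executing turtle program step by step:
Start: pos=(0,0), heading=0, pen down
FD 6: (0,0) -> (6,0) [heading=0, draw]
RT 60: heading 0 -> 300
RT 180: heading 300 -> 120
Final: pos=(6,0), heading=120, 1 segment(s) drawn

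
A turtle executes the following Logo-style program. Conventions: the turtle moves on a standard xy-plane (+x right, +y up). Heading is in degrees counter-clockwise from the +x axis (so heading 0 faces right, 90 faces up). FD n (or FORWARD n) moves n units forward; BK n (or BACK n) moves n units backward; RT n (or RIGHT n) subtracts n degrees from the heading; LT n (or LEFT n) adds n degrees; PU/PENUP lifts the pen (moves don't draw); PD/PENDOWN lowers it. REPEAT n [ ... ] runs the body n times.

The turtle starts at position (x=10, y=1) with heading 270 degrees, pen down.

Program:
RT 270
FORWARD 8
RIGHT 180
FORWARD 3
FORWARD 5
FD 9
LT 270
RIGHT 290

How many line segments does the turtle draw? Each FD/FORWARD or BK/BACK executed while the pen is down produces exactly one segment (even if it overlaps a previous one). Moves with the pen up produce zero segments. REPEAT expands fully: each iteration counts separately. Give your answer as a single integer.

Executing turtle program step by step:
Start: pos=(10,1), heading=270, pen down
RT 270: heading 270 -> 0
FD 8: (10,1) -> (18,1) [heading=0, draw]
RT 180: heading 0 -> 180
FD 3: (18,1) -> (15,1) [heading=180, draw]
FD 5: (15,1) -> (10,1) [heading=180, draw]
FD 9: (10,1) -> (1,1) [heading=180, draw]
LT 270: heading 180 -> 90
RT 290: heading 90 -> 160
Final: pos=(1,1), heading=160, 4 segment(s) drawn
Segments drawn: 4

Answer: 4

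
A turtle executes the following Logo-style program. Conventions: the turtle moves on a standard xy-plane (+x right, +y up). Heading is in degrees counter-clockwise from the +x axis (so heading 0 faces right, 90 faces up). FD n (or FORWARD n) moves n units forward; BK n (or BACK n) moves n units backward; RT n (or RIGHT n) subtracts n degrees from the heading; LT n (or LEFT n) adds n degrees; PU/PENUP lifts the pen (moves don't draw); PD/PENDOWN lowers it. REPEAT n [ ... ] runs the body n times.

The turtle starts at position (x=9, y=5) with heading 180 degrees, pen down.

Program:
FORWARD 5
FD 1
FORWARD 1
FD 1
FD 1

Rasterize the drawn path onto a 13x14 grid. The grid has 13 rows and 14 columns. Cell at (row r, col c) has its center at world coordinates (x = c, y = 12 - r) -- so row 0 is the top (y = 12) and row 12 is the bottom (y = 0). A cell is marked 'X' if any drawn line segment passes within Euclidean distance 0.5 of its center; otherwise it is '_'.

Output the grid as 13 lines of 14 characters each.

Segment 0: (9,5) -> (4,5)
Segment 1: (4,5) -> (3,5)
Segment 2: (3,5) -> (2,5)
Segment 3: (2,5) -> (1,5)
Segment 4: (1,5) -> (0,5)

Answer: ______________
______________
______________
______________
______________
______________
______________
XXXXXXXXXX____
______________
______________
______________
______________
______________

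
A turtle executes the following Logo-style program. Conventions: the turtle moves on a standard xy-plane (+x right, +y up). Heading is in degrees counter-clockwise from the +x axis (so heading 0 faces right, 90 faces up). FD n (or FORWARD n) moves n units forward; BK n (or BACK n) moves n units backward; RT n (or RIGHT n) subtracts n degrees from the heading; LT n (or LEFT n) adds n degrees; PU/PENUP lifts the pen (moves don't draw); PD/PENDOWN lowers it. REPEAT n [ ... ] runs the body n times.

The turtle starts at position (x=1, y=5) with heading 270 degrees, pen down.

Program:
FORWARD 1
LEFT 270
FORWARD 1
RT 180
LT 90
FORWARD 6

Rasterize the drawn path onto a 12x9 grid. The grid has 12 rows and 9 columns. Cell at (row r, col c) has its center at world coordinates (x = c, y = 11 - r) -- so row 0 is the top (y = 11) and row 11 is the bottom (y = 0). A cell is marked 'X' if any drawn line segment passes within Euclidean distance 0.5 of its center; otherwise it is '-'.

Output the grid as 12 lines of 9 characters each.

Answer: ---------
X--------
X--------
X--------
X--------
X--------
XX-------
XX-------
---------
---------
---------
---------

Derivation:
Segment 0: (1,5) -> (1,4)
Segment 1: (1,4) -> (-0,4)
Segment 2: (-0,4) -> (0,10)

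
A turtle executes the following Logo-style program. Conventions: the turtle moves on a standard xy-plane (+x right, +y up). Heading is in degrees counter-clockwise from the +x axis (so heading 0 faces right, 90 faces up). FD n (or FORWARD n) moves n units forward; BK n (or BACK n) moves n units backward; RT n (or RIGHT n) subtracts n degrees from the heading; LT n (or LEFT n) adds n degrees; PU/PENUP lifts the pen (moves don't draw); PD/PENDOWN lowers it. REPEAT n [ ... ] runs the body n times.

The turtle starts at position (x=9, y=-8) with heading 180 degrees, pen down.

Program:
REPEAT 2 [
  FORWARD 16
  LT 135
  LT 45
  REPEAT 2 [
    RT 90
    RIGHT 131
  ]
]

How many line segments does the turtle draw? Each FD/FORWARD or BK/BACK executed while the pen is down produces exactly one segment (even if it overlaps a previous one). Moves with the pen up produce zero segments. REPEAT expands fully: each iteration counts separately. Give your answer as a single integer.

Answer: 2

Derivation:
Executing turtle program step by step:
Start: pos=(9,-8), heading=180, pen down
REPEAT 2 [
  -- iteration 1/2 --
  FD 16: (9,-8) -> (-7,-8) [heading=180, draw]
  LT 135: heading 180 -> 315
  LT 45: heading 315 -> 0
  REPEAT 2 [
    -- iteration 1/2 --
    RT 90: heading 0 -> 270
    RT 131: heading 270 -> 139
    -- iteration 2/2 --
    RT 90: heading 139 -> 49
    RT 131: heading 49 -> 278
  ]
  -- iteration 2/2 --
  FD 16: (-7,-8) -> (-4.773,-23.844) [heading=278, draw]
  LT 135: heading 278 -> 53
  LT 45: heading 53 -> 98
  REPEAT 2 [
    -- iteration 1/2 --
    RT 90: heading 98 -> 8
    RT 131: heading 8 -> 237
    -- iteration 2/2 --
    RT 90: heading 237 -> 147
    RT 131: heading 147 -> 16
  ]
]
Final: pos=(-4.773,-23.844), heading=16, 2 segment(s) drawn
Segments drawn: 2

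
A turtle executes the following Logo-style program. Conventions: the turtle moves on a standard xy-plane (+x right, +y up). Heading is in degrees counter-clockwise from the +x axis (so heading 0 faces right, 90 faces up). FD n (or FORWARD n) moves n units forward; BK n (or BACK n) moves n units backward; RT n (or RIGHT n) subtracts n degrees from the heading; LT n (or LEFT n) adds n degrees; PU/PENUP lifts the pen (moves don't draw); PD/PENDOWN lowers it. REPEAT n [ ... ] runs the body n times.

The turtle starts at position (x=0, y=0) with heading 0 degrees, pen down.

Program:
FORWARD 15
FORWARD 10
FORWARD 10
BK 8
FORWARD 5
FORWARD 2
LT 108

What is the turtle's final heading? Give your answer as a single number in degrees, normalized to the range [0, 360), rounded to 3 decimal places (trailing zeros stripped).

Executing turtle program step by step:
Start: pos=(0,0), heading=0, pen down
FD 15: (0,0) -> (15,0) [heading=0, draw]
FD 10: (15,0) -> (25,0) [heading=0, draw]
FD 10: (25,0) -> (35,0) [heading=0, draw]
BK 8: (35,0) -> (27,0) [heading=0, draw]
FD 5: (27,0) -> (32,0) [heading=0, draw]
FD 2: (32,0) -> (34,0) [heading=0, draw]
LT 108: heading 0 -> 108
Final: pos=(34,0), heading=108, 6 segment(s) drawn

Answer: 108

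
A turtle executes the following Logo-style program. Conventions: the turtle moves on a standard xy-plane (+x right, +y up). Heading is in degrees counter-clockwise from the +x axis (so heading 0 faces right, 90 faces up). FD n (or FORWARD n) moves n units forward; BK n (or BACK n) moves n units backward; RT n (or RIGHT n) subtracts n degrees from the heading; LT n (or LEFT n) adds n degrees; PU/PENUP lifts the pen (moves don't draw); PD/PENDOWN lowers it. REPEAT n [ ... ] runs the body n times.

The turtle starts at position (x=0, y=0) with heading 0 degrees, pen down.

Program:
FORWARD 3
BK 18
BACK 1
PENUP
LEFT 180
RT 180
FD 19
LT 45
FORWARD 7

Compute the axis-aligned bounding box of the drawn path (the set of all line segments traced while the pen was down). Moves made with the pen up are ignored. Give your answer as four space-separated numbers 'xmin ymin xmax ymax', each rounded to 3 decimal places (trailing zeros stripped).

Answer: -16 0 3 0

Derivation:
Executing turtle program step by step:
Start: pos=(0,0), heading=0, pen down
FD 3: (0,0) -> (3,0) [heading=0, draw]
BK 18: (3,0) -> (-15,0) [heading=0, draw]
BK 1: (-15,0) -> (-16,0) [heading=0, draw]
PU: pen up
LT 180: heading 0 -> 180
RT 180: heading 180 -> 0
FD 19: (-16,0) -> (3,0) [heading=0, move]
LT 45: heading 0 -> 45
FD 7: (3,0) -> (7.95,4.95) [heading=45, move]
Final: pos=(7.95,4.95), heading=45, 3 segment(s) drawn

Segment endpoints: x in {-16, -15, 0, 3}, y in {0}
xmin=-16, ymin=0, xmax=3, ymax=0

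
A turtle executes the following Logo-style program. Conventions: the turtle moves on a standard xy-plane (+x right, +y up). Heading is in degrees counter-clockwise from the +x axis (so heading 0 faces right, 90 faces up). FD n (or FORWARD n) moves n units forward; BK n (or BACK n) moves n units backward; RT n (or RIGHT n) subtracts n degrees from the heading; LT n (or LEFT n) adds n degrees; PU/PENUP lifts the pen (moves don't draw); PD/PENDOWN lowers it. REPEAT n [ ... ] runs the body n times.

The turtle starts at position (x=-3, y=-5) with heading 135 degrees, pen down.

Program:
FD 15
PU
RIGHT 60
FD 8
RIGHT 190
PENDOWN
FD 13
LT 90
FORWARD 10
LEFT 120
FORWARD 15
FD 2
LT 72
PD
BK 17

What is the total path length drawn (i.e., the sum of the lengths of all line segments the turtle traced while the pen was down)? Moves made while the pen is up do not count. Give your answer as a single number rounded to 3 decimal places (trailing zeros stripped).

Executing turtle program step by step:
Start: pos=(-3,-5), heading=135, pen down
FD 15: (-3,-5) -> (-13.607,5.607) [heading=135, draw]
PU: pen up
RT 60: heading 135 -> 75
FD 8: (-13.607,5.607) -> (-11.536,13.334) [heading=75, move]
RT 190: heading 75 -> 245
PD: pen down
FD 13: (-11.536,13.334) -> (-17.03,1.552) [heading=245, draw]
LT 90: heading 245 -> 335
FD 10: (-17.03,1.552) -> (-7.967,-2.674) [heading=335, draw]
LT 120: heading 335 -> 95
FD 15: (-7.967,-2.674) -> (-9.274,12.269) [heading=95, draw]
FD 2: (-9.274,12.269) -> (-9.449,14.261) [heading=95, draw]
LT 72: heading 95 -> 167
PD: pen down
BK 17: (-9.449,14.261) -> (7.116,10.437) [heading=167, draw]
Final: pos=(7.116,10.437), heading=167, 6 segment(s) drawn

Segment lengths:
  seg 1: (-3,-5) -> (-13.607,5.607), length = 15
  seg 2: (-11.536,13.334) -> (-17.03,1.552), length = 13
  seg 3: (-17.03,1.552) -> (-7.967,-2.674), length = 10
  seg 4: (-7.967,-2.674) -> (-9.274,12.269), length = 15
  seg 5: (-9.274,12.269) -> (-9.449,14.261), length = 2
  seg 6: (-9.449,14.261) -> (7.116,10.437), length = 17
Total = 72

Answer: 72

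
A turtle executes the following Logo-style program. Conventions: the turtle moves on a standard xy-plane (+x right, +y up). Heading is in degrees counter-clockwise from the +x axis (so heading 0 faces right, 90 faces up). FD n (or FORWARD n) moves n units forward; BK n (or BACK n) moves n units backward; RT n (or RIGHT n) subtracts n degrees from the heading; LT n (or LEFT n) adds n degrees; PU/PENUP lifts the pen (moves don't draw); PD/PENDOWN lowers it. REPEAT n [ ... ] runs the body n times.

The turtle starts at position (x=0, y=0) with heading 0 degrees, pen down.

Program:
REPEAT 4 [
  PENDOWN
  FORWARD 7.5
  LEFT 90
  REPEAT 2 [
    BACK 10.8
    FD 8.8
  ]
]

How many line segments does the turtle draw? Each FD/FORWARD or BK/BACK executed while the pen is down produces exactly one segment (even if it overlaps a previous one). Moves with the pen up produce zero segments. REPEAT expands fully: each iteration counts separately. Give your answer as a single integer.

Executing turtle program step by step:
Start: pos=(0,0), heading=0, pen down
REPEAT 4 [
  -- iteration 1/4 --
  PD: pen down
  FD 7.5: (0,0) -> (7.5,0) [heading=0, draw]
  LT 90: heading 0 -> 90
  REPEAT 2 [
    -- iteration 1/2 --
    BK 10.8: (7.5,0) -> (7.5,-10.8) [heading=90, draw]
    FD 8.8: (7.5,-10.8) -> (7.5,-2) [heading=90, draw]
    -- iteration 2/2 --
    BK 10.8: (7.5,-2) -> (7.5,-12.8) [heading=90, draw]
    FD 8.8: (7.5,-12.8) -> (7.5,-4) [heading=90, draw]
  ]
  -- iteration 2/4 --
  PD: pen down
  FD 7.5: (7.5,-4) -> (7.5,3.5) [heading=90, draw]
  LT 90: heading 90 -> 180
  REPEAT 2 [
    -- iteration 1/2 --
    BK 10.8: (7.5,3.5) -> (18.3,3.5) [heading=180, draw]
    FD 8.8: (18.3,3.5) -> (9.5,3.5) [heading=180, draw]
    -- iteration 2/2 --
    BK 10.8: (9.5,3.5) -> (20.3,3.5) [heading=180, draw]
    FD 8.8: (20.3,3.5) -> (11.5,3.5) [heading=180, draw]
  ]
  -- iteration 3/4 --
  PD: pen down
  FD 7.5: (11.5,3.5) -> (4,3.5) [heading=180, draw]
  LT 90: heading 180 -> 270
  REPEAT 2 [
    -- iteration 1/2 --
    BK 10.8: (4,3.5) -> (4,14.3) [heading=270, draw]
    FD 8.8: (4,14.3) -> (4,5.5) [heading=270, draw]
    -- iteration 2/2 --
    BK 10.8: (4,5.5) -> (4,16.3) [heading=270, draw]
    FD 8.8: (4,16.3) -> (4,7.5) [heading=270, draw]
  ]
  -- iteration 4/4 --
  PD: pen down
  FD 7.5: (4,7.5) -> (4,0) [heading=270, draw]
  LT 90: heading 270 -> 0
  REPEAT 2 [
    -- iteration 1/2 --
    BK 10.8: (4,0) -> (-6.8,0) [heading=0, draw]
    FD 8.8: (-6.8,0) -> (2,0) [heading=0, draw]
    -- iteration 2/2 --
    BK 10.8: (2,0) -> (-8.8,0) [heading=0, draw]
    FD 8.8: (-8.8,0) -> (0,0) [heading=0, draw]
  ]
]
Final: pos=(0,0), heading=0, 20 segment(s) drawn
Segments drawn: 20

Answer: 20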